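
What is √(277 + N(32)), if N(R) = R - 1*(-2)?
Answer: √311 ≈ 17.635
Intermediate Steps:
N(R) = 2 + R (N(R) = R + 2 = 2 + R)
√(277 + N(32)) = √(277 + (2 + 32)) = √(277 + 34) = √311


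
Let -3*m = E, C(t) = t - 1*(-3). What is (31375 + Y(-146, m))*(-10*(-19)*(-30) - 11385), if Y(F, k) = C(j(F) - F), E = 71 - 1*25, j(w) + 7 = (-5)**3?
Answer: -536332320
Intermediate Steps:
j(w) = -132 (j(w) = -7 + (-5)**3 = -7 - 125 = -132)
E = 46 (E = 71 - 25 = 46)
C(t) = 3 + t (C(t) = t + 3 = 3 + t)
m = -46/3 (m = -1/3*46 = -46/3 ≈ -15.333)
Y(F, k) = -129 - F (Y(F, k) = 3 + (-132 - F) = -129 - F)
(31375 + Y(-146, m))*(-10*(-19)*(-30) - 11385) = (31375 + (-129 - 1*(-146)))*(-10*(-19)*(-30) - 11385) = (31375 + (-129 + 146))*(190*(-30) - 11385) = (31375 + 17)*(-5700 - 11385) = 31392*(-17085) = -536332320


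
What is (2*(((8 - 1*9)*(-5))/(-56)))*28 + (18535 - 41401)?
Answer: -22871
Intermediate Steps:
(2*(((8 - 1*9)*(-5))/(-56)))*28 + (18535 - 41401) = (2*(((8 - 9)*(-5))*(-1/56)))*28 - 22866 = (2*(-1*(-5)*(-1/56)))*28 - 22866 = (2*(5*(-1/56)))*28 - 22866 = (2*(-5/56))*28 - 22866 = -5/28*28 - 22866 = -5 - 22866 = -22871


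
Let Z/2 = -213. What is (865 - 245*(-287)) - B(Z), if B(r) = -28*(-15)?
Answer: 70760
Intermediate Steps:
Z = -426 (Z = 2*(-213) = -426)
B(r) = 420
(865 - 245*(-287)) - B(Z) = (865 - 245*(-287)) - 1*420 = (865 + 70315) - 420 = 71180 - 420 = 70760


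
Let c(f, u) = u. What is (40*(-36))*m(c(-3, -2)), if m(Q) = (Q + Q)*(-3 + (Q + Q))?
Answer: -40320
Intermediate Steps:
m(Q) = 2*Q*(-3 + 2*Q) (m(Q) = (2*Q)*(-3 + 2*Q) = 2*Q*(-3 + 2*Q))
(40*(-36))*m(c(-3, -2)) = (40*(-36))*(2*(-2)*(-3 + 2*(-2))) = -2880*(-2)*(-3 - 4) = -2880*(-2)*(-7) = -1440*28 = -40320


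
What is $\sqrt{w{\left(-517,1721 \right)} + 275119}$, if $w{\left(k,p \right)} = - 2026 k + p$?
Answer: $\sqrt{1324282} \approx 1150.8$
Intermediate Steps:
$w{\left(k,p \right)} = p - 2026 k$
$\sqrt{w{\left(-517,1721 \right)} + 275119} = \sqrt{\left(1721 - -1047442\right) + 275119} = \sqrt{\left(1721 + 1047442\right) + 275119} = \sqrt{1049163 + 275119} = \sqrt{1324282}$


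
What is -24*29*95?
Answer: -66120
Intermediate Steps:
-24*29*95 = -696*95 = -66120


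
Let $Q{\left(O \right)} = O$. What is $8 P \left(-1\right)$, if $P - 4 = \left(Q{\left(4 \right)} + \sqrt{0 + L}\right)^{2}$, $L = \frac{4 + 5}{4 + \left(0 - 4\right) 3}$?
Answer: $-151 - 48 i \sqrt{2} \approx -151.0 - 67.882 i$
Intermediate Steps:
$L = - \frac{9}{8}$ ($L = \frac{9}{4 - 12} = \frac{9}{-8} = 9 \left(- \frac{1}{8}\right) = - \frac{9}{8} \approx -1.125$)
$P = 4 + \left(4 + \frac{3 i \sqrt{2}}{4}\right)^{2}$ ($P = 4 + \left(4 + \sqrt{0 - \frac{9}{8}}\right)^{2} = 4 + \left(4 + \sqrt{- \frac{9}{8}}\right)^{2} = 4 + \left(4 + \frac{3 i \sqrt{2}}{4}\right)^{2} \approx 18.875 + 8.4853 i$)
$8 P \left(-1\right) = 8 \left(\frac{151}{8} + 6 i \sqrt{2}\right) \left(-1\right) = \left(151 + 48 i \sqrt{2}\right) \left(-1\right) = -151 - 48 i \sqrt{2}$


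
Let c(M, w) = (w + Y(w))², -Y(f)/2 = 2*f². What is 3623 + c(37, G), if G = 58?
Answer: 179510027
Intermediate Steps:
Y(f) = -4*f²
c(M, w) = (w - 4*w²)²
3623 + c(37, G) = 3623 + 58²*(-1 + 4*58)² = 3623 + 3364*(-1 + 232)² = 3623 + 3364*231² = 3623 + 3364*53361 = 3623 + 179506404 = 179510027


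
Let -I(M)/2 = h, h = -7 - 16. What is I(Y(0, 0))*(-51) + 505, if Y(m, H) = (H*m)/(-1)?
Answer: -1841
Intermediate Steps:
Y(m, H) = -H*m (Y(m, H) = (H*m)*(-1) = -H*m)
h = -23
I(M) = 46 (I(M) = -2*(-23) = 46)
I(Y(0, 0))*(-51) + 505 = 46*(-51) + 505 = -2346 + 505 = -1841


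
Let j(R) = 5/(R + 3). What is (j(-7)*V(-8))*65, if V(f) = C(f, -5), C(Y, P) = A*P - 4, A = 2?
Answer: 2275/2 ≈ 1137.5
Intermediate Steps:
C(Y, P) = -4 + 2*P (C(Y, P) = 2*P - 4 = -4 + 2*P)
V(f) = -14 (V(f) = -4 + 2*(-5) = -4 - 10 = -14)
j(R) = 5/(3 + R)
(j(-7)*V(-8))*65 = ((5/(3 - 7))*(-14))*65 = ((5/(-4))*(-14))*65 = ((5*(-1/4))*(-14))*65 = -5/4*(-14)*65 = (35/2)*65 = 2275/2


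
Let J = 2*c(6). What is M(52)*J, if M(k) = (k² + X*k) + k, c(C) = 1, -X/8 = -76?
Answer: 68744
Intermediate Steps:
X = 608 (X = -8*(-76) = 608)
M(k) = k² + 609*k (M(k) = (k² + 608*k) + k = k² + 609*k)
J = 2 (J = 2*1 = 2)
M(52)*J = (52*(609 + 52))*2 = (52*661)*2 = 34372*2 = 68744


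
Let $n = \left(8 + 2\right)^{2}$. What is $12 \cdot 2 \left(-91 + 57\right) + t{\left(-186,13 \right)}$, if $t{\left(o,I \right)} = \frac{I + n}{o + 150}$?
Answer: $- \frac{29489}{36} \approx -819.14$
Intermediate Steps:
$n = 100$ ($n = 10^{2} = 100$)
$t{\left(o,I \right)} = \frac{100 + I}{150 + o}$ ($t{\left(o,I \right)} = \frac{I + 100}{o + 150} = \frac{100 + I}{150 + o}$)
$12 \cdot 2 \left(-91 + 57\right) + t{\left(-186,13 \right)} = 12 \cdot 2 \left(-91 + 57\right) + \frac{100 + 13}{150 - 186} = 24 \left(-34\right) + \frac{1}{-36} \cdot 113 = -816 - \frac{113}{36} = - \frac{29489}{36}$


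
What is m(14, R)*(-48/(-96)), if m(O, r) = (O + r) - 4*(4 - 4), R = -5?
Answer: 9/2 ≈ 4.5000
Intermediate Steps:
m(O, r) = O + r (m(O, r) = (O + r) - 4*0 = (O + r) + 0 = O + r)
m(14, R)*(-48/(-96)) = (14 - 5)*(-48/(-96)) = 9*(-48*(-1/96)) = 9*(1/2) = 9/2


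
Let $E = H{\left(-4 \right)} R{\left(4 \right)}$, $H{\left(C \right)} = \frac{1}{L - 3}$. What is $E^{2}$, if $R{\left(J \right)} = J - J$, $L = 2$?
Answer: $0$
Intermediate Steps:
$H{\left(C \right)} = -1$ ($H{\left(C \right)} = \frac{1}{2 - 3} = \frac{1}{-1} = -1$)
$R{\left(J \right)} = 0$
$E = 0$ ($E = \left(-1\right) 0 = 0$)
$E^{2} = 0^{2} = 0$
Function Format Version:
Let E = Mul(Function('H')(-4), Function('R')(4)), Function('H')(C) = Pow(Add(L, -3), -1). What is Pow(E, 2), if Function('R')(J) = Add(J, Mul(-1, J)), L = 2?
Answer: 0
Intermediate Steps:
Function('H')(C) = -1 (Function('H')(C) = Pow(Add(2, -3), -1) = Pow(-1, -1) = -1)
Function('R')(J) = 0
E = 0 (E = Mul(-1, 0) = 0)
Pow(E, 2) = Pow(0, 2) = 0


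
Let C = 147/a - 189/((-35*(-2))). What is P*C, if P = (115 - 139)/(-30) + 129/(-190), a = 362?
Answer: -23874/85975 ≈ -0.27769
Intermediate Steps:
P = 23/190 (P = -24*(-1/30) + 129*(-1/190) = ⅘ - 129/190 = 23/190 ≈ 0.12105)
C = -2076/905 (C = 147/362 - 189/((-35*(-2))) = 147*(1/362) - 189/70 = 147/362 - 189*1/70 = 147/362 - 27/10 = -2076/905 ≈ -2.2939)
P*C = (23/190)*(-2076/905) = -23874/85975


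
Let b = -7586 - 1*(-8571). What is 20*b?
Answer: 19700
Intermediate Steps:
b = 985 (b = -7586 + 8571 = 985)
20*b = 20*985 = 19700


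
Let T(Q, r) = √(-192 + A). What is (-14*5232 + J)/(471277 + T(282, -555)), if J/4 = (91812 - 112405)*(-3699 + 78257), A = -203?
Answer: -723594561390062/55525502781 + 1535391206*I*√395/55525502781 ≈ -13032.0 + 0.54957*I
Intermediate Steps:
J = -6141491576 (J = 4*((91812 - 112405)*(-3699 + 78257)) = 4*(-20593*74558) = 4*(-1535372894) = -6141491576)
T(Q, r) = I*√395 (T(Q, r) = √(-192 - 203) = √(-395) = I*√395)
(-14*5232 + J)/(471277 + T(282, -555)) = (-14*5232 - 6141491576)/(471277 + I*√395) = (-73248 - 6141491576)/(471277 + I*√395) = -6141564824/(471277 + I*√395)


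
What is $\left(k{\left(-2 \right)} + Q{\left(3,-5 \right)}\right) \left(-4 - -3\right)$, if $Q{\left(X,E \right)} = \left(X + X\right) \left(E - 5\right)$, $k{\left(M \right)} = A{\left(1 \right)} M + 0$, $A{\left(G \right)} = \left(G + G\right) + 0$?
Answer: $64$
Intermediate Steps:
$A{\left(G \right)} = 2 G$ ($A{\left(G \right)} = 2 G + 0 = 2 G$)
$k{\left(M \right)} = 2 M$ ($k{\left(M \right)} = 2 \cdot 1 M + 0 = 2 M + 0 = 2 M$)
$Q{\left(X,E \right)} = 2 X \left(-5 + E\right)$
$\left(k{\left(-2 \right)} + Q{\left(3,-5 \right)}\right) \left(-4 - -3\right) = \left(2 \left(-2\right) + 2 \cdot 3 \left(-5 - 5\right)\right) \left(-4 - -3\right) = \left(-4 + 2 \cdot 3 \left(-10\right)\right) \left(-4 + 3\right) = \left(-4 - 60\right) \left(-1\right) = \left(-64\right) \left(-1\right) = 64$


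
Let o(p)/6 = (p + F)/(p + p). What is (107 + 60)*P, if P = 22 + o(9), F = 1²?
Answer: 12692/3 ≈ 4230.7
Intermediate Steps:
F = 1
o(p) = 3*(1 + p)/p (o(p) = 6*((p + 1)/(p + p)) = 6*((1 + p)/((2*p))) = 6*((1 + p)*(1/(2*p))) = 6*((1 + p)/(2*p)) = 3*(1 + p)/p)
P = 76/3 (P = 22 + (3 + 3/9) = 22 + (3 + 3*(⅑)) = 22 + (3 + ⅓) = 22 + 10/3 = 76/3 ≈ 25.333)
(107 + 60)*P = (107 + 60)*(76/3) = 167*(76/3) = 12692/3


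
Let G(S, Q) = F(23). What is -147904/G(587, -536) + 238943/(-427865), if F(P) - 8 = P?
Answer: -63290352193/13263815 ≈ -4771.7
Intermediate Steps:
F(P) = 8 + P
G(S, Q) = 31 (G(S, Q) = 8 + 23 = 31)
-147904/G(587, -536) + 238943/(-427865) = -147904/31 + 238943/(-427865) = -147904*1/31 + 238943*(-1/427865) = -147904/31 - 238943/427865 = -63290352193/13263815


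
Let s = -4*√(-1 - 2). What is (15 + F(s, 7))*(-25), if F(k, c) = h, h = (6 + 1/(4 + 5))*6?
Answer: -3875/3 ≈ -1291.7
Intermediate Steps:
h = 110/3 (h = (6 + 1/9)*6 = (6 + ⅑)*6 = (55/9)*6 = 110/3 ≈ 36.667)
s = -4*I*√3 ≈ -6.9282*I
F(k, c) = 110/3
(15 + F(s, 7))*(-25) = (15 + 110/3)*(-25) = (155/3)*(-25) = -3875/3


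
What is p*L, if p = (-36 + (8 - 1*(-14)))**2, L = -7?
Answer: -1372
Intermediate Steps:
p = 196 (p = (-36 + (8 + 14))**2 = (-36 + 22)**2 = (-14)**2 = 196)
p*L = 196*(-7) = -1372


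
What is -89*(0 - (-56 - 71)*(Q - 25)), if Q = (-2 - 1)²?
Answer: 180848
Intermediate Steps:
Q = 9 (Q = (-3)² = 9)
-89*(0 - (-56 - 71)*(Q - 25)) = -89*(0 - (-56 - 71)*(9 - 25)) = -89*(0 - (-127)*(-16)) = -89*(0 - 1*2032) = -89*(0 - 2032) = -89*(-2032) = 180848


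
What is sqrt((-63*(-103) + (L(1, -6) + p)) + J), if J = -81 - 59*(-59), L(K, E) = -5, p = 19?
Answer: sqrt(9903) ≈ 99.514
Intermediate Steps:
J = 3400 (J = -81 + 3481 = 3400)
sqrt((-63*(-103) + (L(1, -6) + p)) + J) = sqrt((-63*(-103) + (-5 + 19)) + 3400) = sqrt((6489 + 14) + 3400) = sqrt(6503 + 3400) = sqrt(9903)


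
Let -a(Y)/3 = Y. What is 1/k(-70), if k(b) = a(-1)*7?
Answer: 1/21 ≈ 0.047619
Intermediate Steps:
a(Y) = -3*Y
k(b) = 21 (k(b) = -3*(-1)*7 = 3*7 = 21)
1/k(-70) = 1/21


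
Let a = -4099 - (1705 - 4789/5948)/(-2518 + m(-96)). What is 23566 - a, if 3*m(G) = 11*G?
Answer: 472252438849/17070760 ≈ 27664.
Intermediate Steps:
m(G) = 11*G/3 (m(G) = (11*G)/3 = 11*G/3)
a = -69962908689/17070760 (a = -4099 - (1705 - 4789/5948)/(-2518 + (11/3)*(-96)) = -4099 - (1705 - 4789*1/5948)/(-2518 - 352) = -4099 - (1705 - 4789/5948)/(-2870) = -4099 - 10136551*(-1)/(5948*2870) = -4099 - 1*(-10136551/17070760) = -4099 + 10136551/17070760 = -69962908689/17070760 ≈ -4098.4)
23566 - a = 23566 - 1*(-69962908689/17070760) = 23566 + 69962908689/17070760 = 472252438849/17070760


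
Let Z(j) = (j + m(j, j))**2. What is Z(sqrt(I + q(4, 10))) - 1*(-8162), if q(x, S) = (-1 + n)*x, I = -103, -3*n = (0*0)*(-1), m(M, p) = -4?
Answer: 8071 - 8*I*sqrt(107) ≈ 8071.0 - 82.753*I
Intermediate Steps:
n = 0 (n = -0*0*(-1)/3 = -0*(-1) = -1/3*0 = 0)
q(x, S) = -x (q(x, S) = (-1 + 0)*x = -x)
Z(j) = (-4 + j)**2 (Z(j) = (j - 4)**2 = (-4 + j)**2)
Z(sqrt(I + q(4, 10))) - 1*(-8162) = (-4 + sqrt(-103 - 1*4))**2 - 1*(-8162) = (-4 + sqrt(-103 - 4))**2 + 8162 = (-4 + sqrt(-107))**2 + 8162 = (-4 + I*sqrt(107))**2 + 8162 = 8162 + (-4 + I*sqrt(107))**2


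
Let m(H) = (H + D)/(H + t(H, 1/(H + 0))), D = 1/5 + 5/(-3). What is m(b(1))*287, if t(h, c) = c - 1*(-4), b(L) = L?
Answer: -2009/90 ≈ -22.322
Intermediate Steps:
D = -22/15 (D = 1*(⅕) + 5*(-⅓) = ⅕ - 5/3 = -22/15 ≈ -1.4667)
t(h, c) = 4 + c (t(h, c) = c + 4 = 4 + c)
m(H) = (-22/15 + H)/(4 + H + 1/H) (m(H) = (H - 22/15)/(H + (4 + 1/(H + 0))) = (-22/15 + H)/(H + (4 + 1/H)) = (-22/15 + H)/(4 + H + 1/H))
m(b(1))*287 = ((1/15)*1*(-22 + 15*1)/(1 + 1² + 4*1))*287 = ((1/15)*1*(-22 + 15)/(1 + 1 + 4))*287 = ((1/15)*1*(-7)/6)*287 = ((1/15)*1*(⅙)*(-7))*287 = -7/90*287 = -2009/90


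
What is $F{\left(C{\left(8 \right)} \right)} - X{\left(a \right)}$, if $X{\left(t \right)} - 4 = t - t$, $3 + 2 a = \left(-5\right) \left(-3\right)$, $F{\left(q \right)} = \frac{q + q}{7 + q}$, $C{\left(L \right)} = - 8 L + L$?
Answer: $- \frac{12}{7} \approx -1.7143$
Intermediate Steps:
$C{\left(L \right)} = - 7 L$
$F{\left(q \right)} = \frac{2 q}{7 + q}$
$a = 6$ ($a = - \frac{3}{2} + \frac{\left(-5\right) \left(-3\right)}{2} = - \frac{3}{2} + \frac{1}{2} \cdot 15 = - \frac{3}{2} + \frac{15}{2} = 6$)
$X{\left(t \right)} = 4$ ($X{\left(t \right)} = 4 + \left(t - t\right) = 4 + 0 = 4$)
$F{\left(C{\left(8 \right)} \right)} - X{\left(a \right)} = \frac{2 \left(\left(-7\right) 8\right)}{7 - 56} - 4 = 2 \left(-56\right) \frac{1}{7 - 56} - 4 = 2 \left(-56\right) \frac{1}{-49} - 4 = 2 \left(-56\right) \left(- \frac{1}{49}\right) - 4 = \frac{16}{7} - 4 = - \frac{12}{7}$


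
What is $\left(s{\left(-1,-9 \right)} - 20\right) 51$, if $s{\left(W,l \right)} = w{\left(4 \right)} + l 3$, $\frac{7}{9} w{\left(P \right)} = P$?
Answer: $- \frac{14943}{7} \approx -2134.7$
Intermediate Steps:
$w{\left(P \right)} = \frac{9 P}{7}$
$s{\left(W,l \right)} = \frac{36}{7} + 3 l$ ($s{\left(W,l \right)} = \frac{9}{7} \cdot 4 + l 3 = \frac{36}{7} + 3 l$)
$\left(s{\left(-1,-9 \right)} - 20\right) 51 = \left(\left(\frac{36}{7} + 3 \left(-9\right)\right) - 20\right) 51 = \left(\left(\frac{36}{7} - 27\right) - 20\right) 51 = \left(- \frac{153}{7} - 20\right) 51 = \left(- \frac{293}{7}\right) 51 = - \frac{14943}{7}$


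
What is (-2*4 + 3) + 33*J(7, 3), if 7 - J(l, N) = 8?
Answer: -38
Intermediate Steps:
J(l, N) = -1 (J(l, N) = 7 - 1*8 = 7 - 8 = -1)
(-2*4 + 3) + 33*J(7, 3) = (-2*4 + 3) + 33*(-1) = (-8 + 3) - 33 = -5 - 33 = -38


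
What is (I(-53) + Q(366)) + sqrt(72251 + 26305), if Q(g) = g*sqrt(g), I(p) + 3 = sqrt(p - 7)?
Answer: -3 + 2*sqrt(24639) + 366*sqrt(366) + 2*I*sqrt(15) ≈ 7312.9 + 7.746*I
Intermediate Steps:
I(p) = -3 + sqrt(-7 + p) (I(p) = -3 + sqrt(p - 7) = -3 + sqrt(-7 + p))
Q(g) = g**(3/2)
(I(-53) + Q(366)) + sqrt(72251 + 26305) = ((-3 + sqrt(-7 - 53)) + 366**(3/2)) + sqrt(72251 + 26305) = ((-3 + sqrt(-60)) + 366*sqrt(366)) + sqrt(98556) = ((-3 + 2*I*sqrt(15)) + 366*sqrt(366)) + 2*sqrt(24639) = (-3 + 366*sqrt(366) + 2*I*sqrt(15)) + 2*sqrt(24639) = -3 + 2*sqrt(24639) + 366*sqrt(366) + 2*I*sqrt(15)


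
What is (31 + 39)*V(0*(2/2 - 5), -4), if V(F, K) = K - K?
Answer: 0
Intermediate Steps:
V(F, K) = 0
(31 + 39)*V(0*(2/2 - 5), -4) = (31 + 39)*0 = 70*0 = 0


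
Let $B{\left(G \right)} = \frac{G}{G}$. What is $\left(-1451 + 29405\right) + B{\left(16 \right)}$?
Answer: $27955$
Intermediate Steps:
$B{\left(G \right)} = 1$
$\left(-1451 + 29405\right) + B{\left(16 \right)} = \left(-1451 + 29405\right) + 1 = 27954 + 1 = 27955$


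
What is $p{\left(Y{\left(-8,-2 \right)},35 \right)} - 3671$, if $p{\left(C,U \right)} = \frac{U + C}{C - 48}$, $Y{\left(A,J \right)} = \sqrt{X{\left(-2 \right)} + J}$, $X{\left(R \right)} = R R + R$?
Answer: $- \frac{176243}{48} \approx -3671.7$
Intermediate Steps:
$X{\left(R \right)} = R + R^{2}$ ($X{\left(R \right)} = R^{2} + R = R + R^{2}$)
$Y{\left(A,J \right)} = \sqrt{2 + J}$ ($Y{\left(A,J \right)} = \sqrt{- 2 \left(1 - 2\right) + J} = \sqrt{\left(-2\right) \left(-1\right) + J} = \sqrt{2 + J}$)
$p{\left(C,U \right)} = \frac{C + U}{-48 + C}$
$p{\left(Y{\left(-8,-2 \right)},35 \right)} - 3671 = \frac{\sqrt{2 - 2} + 35}{-48 + \sqrt{2 - 2}} - 3671 = \frac{\sqrt{0} + 35}{-48 + \sqrt{0}} - 3671 = \frac{0 + 35}{-48 + 0} - 3671 = \frac{1}{-48} \cdot 35 - 3671 = \left(- \frac{1}{48}\right) 35 - 3671 = - \frac{35}{48} - 3671 = - \frac{176243}{48}$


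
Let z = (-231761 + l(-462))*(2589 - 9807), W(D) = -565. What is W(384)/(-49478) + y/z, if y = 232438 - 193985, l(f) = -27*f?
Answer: 224048060581/19578612404637 ≈ 0.011444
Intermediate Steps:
y = 38453
z = 1582813566 (z = (-231761 - 27*(-462))*(2589 - 9807) = (-231761 + 12474)*(-7218) = -219287*(-7218) = 1582813566)
W(384)/(-49478) + y/z = -565/(-49478) + 38453/1582813566 = -565*(-1/49478) + 38453*(1/1582813566) = 565/49478 + 38453/1582813566 = 224048060581/19578612404637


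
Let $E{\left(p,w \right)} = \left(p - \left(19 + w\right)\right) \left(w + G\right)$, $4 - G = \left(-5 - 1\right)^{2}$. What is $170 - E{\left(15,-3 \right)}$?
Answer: $135$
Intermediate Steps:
$G = -32$ ($G = 4 - \left(-5 - 1\right)^{2} = 4 - \left(-6\right)^{2} = 4 - 36 = -32$)
$E{\left(p,w \right)} = \left(-32 + w\right) \left(-19 + p - w\right)$ ($E{\left(p,w \right)} = \left(p - \left(19 + w\right)\right) \left(w - 32\right) = \left(p - \left(19 + w\right)\right) \left(-32 + w\right) = \left(-19 + p - w\right) \left(-32 + w\right) = \left(-32 + w\right) \left(-19 + p - w\right)$)
$170 - E{\left(15,-3 \right)} = 170 - \left(608 - \left(-3\right)^{2} - 480 + 13 \left(-3\right) + 15 \left(-3\right)\right) = 170 - \left(608 - 9 - 480 - 39 - 45\right) = 170 - 35 = 135$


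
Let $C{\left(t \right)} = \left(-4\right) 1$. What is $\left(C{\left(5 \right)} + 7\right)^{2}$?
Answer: $9$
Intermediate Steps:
$C{\left(t \right)} = -4$
$\left(C{\left(5 \right)} + 7\right)^{2} = \left(-4 + 7\right)^{2} = 3^{2} = 9$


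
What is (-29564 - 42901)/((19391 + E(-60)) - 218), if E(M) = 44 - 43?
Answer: -72465/19174 ≈ -3.7793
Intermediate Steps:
E(M) = 1
(-29564 - 42901)/((19391 + E(-60)) - 218) = (-29564 - 42901)/((19391 + 1) - 218) = -72465/(19392 - 218) = -72465/19174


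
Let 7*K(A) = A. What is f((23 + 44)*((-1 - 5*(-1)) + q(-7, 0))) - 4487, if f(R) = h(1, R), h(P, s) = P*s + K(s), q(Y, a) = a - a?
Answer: -29265/7 ≈ -4180.7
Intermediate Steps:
q(Y, a) = 0
K(A) = A/7
h(P, s) = s/7 + P*s (h(P, s) = P*s + s/7 = s/7 + P*s)
f(R) = 8*R/7 (f(R) = R*(⅐ + 1) = R*(8/7) = 8*R/7)
f((23 + 44)*((-1 - 5*(-1)) + q(-7, 0))) - 4487 = 8*((23 + 44)*((-1 - 5*(-1)) + 0))/7 - 4487 = 8*(67*((-1 + 5) + 0))/7 - 4487 = 8*(67*(4 + 0))/7 - 4487 = 8*(67*4)/7 - 4487 = (8/7)*268 - 4487 = 2144/7 - 4487 = -29265/7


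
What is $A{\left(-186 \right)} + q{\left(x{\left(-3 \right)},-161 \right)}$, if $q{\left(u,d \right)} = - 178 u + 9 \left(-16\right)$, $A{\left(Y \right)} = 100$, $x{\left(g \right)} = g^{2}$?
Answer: $-1646$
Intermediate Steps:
$q{\left(u,d \right)} = -144 - 178 u$ ($q{\left(u,d \right)} = - 178 u - 144 = -144 - 178 u$)
$A{\left(-186 \right)} + q{\left(x{\left(-3 \right)},-161 \right)} = 100 - \left(144 + 178 \left(-3\right)^{2}\right) = 100 - 1746 = -1646$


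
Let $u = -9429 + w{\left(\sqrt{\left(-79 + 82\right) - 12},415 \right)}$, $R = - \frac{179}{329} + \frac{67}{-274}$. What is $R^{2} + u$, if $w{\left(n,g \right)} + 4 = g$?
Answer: $- \frac{73277931621767}{8126301316} \approx -9017.4$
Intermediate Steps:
$R = - \frac{71089}{90146}$ ($R = \left(-179\right) \frac{1}{329} + 67 \left(- \frac{1}{274}\right) = - \frac{179}{329} - \frac{67}{274} = - \frac{71089}{90146} \approx -0.7886$)
$w{\left(n,g \right)} = -4 + g$
$u = -9018$ ($u = -9429 + \left(-4 + 415\right) = -9429 + 411 = -9018$)
$R^{2} + u = \left(- \frac{71089}{90146}\right)^{2} - 9018 = \frac{5053645921}{8126301316} - 9018 = - \frac{73277931621767}{8126301316}$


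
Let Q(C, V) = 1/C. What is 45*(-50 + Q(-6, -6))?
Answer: -4515/2 ≈ -2257.5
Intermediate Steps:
45*(-50 + Q(-6, -6)) = 45*(-50 + 1/(-6)) = 45*(-50 - ⅙) = 45*(-301/6) = -4515/2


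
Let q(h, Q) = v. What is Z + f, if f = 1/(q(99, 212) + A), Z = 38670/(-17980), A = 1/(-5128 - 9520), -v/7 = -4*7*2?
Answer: -22178034901/10324142970 ≈ -2.1482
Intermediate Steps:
v = 392 (v = -7*(-4*7)*2 = -(-196)*2 = -7*(-56) = 392)
q(h, Q) = 392
A = -1/14648 (A = 1/(-14648) = -1/14648 ≈ -6.8269e-5)
Z = -3867/1798 (Z = 38670*(-1/17980) = -3867/1798 ≈ -2.1507)
f = 14648/5742015 (f = 1/(392 - 1/14648) = 1/(5742015/14648) = 14648/5742015 ≈ 0.0025510)
Z + f = -3867/1798 + 14648/5742015 = -22178034901/10324142970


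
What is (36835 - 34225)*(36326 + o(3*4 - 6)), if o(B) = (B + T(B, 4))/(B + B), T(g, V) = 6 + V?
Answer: 94814340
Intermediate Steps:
o(B) = (10 + B)/(2*B) (o(B) = (B + (6 + 4))/(B + B) = (B + 10)/((2*B)) = (10 + B)*(1/(2*B)) = (10 + B)/(2*B))
(36835 - 34225)*(36326 + o(3*4 - 6)) = (36835 - 34225)*(36326 + (10 + (3*4 - 6))/(2*(3*4 - 6))) = 2610*(36326 + (10 + (12 - 6))/(2*(12 - 6))) = 2610*(36326 + (½)*(10 + 6)/6) = 2610*(36326 + (½)*(⅙)*16) = 2610*(36326 + 4/3) = 2610*(108982/3) = 94814340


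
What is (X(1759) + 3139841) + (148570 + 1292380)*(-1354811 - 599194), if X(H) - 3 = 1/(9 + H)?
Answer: -4978016805153807/1768 ≈ -2.8156e+12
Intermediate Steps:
X(H) = 3 + 1/(9 + H)
(X(1759) + 3139841) + (148570 + 1292380)*(-1354811 - 599194) = ((28 + 3*1759)/(9 + 1759) + 3139841) + (148570 + 1292380)*(-1354811 - 599194) = ((28 + 5277)/1768 + 3139841) + 1440950*(-1954005) = ((1/1768)*5305 + 3139841) - 2815623504750 = (5305/1768 + 3139841) - 2815623504750 = 5551244193/1768 - 2815623504750 = -4978016805153807/1768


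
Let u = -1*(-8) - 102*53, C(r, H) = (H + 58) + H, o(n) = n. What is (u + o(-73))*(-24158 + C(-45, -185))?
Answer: 133875370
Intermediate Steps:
C(r, H) = 58 + 2*H (C(r, H) = (58 + H) + H = 58 + 2*H)
u = -5398 (u = 8 - 5406 = -5398)
(u + o(-73))*(-24158 + C(-45, -185)) = (-5398 - 73)*(-24158 + (58 + 2*(-185))) = -5471*(-24158 + (58 - 370)) = -5471*(-24158 - 312) = -5471*(-24470) = 133875370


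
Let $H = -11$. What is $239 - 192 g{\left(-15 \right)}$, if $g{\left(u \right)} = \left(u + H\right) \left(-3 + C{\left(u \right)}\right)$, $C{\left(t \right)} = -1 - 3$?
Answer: $-34705$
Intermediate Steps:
$C{\left(t \right)} = -4$ ($C{\left(t \right)} = -1 - 3 = -4$)
$g{\left(u \right)} = 77 - 7 u$ ($g{\left(u \right)} = \left(u - 11\right) \left(-3 - 4\right) = \left(-11 + u\right) \left(-7\right) = 77 - 7 u$)
$239 - 192 g{\left(-15 \right)} = 239 - 192 \left(77 - -105\right) = 239 - 192 \left(77 + 105\right) = 239 - 34944 = -34705$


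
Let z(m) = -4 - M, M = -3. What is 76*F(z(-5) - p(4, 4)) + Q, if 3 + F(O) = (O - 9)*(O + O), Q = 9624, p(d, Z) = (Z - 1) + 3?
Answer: 26420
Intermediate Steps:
p(d, Z) = 2 + Z (p(d, Z) = (-1 + Z) + 3 = 2 + Z)
z(m) = -1 (z(m) = -4 - 1*(-3) = -4 + 3 = -1)
F(O) = -3 + 2*O*(-9 + O) (F(O) = -3 + (O - 9)*(O + O) = -3 + (-9 + O)*(2*O) = -3 + 2*O*(-9 + O))
76*F(z(-5) - p(4, 4)) + Q = 76*(-3 - 18*(-1 - (2 + 4)) + 2*(-1 - (2 + 4))²) + 9624 = 76*(-3 - 18*(-1 - 1*6) + 2*(-1 - 1*6)²) + 9624 = 76*(-3 - 18*(-1 - 6) + 2*(-1 - 6)²) + 9624 = 76*(-3 - 18*(-7) + 2*(-7)²) + 9624 = 76*(-3 + 126 + 2*49) + 9624 = 76*(-3 + 126 + 98) + 9624 = 76*221 + 9624 = 16796 + 9624 = 26420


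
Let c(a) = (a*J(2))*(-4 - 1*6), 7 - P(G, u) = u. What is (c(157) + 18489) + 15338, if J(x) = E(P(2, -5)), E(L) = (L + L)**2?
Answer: -870493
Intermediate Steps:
P(G, u) = 7 - u
E(L) = 4*L**2 (E(L) = (2*L)**2 = 4*L**2)
J(x) = 576 (J(x) = 4*(7 - 1*(-5))**2 = 4*(7 + 5)**2 = 4*12**2 = 4*144 = 576)
c(a) = -5760*a (c(a) = (a*576)*(-4 - 1*6) = (576*a)*(-4 - 6) = (576*a)*(-10) = -5760*a)
(c(157) + 18489) + 15338 = (-5760*157 + 18489) + 15338 = (-904320 + 18489) + 15338 = -885831 + 15338 = -870493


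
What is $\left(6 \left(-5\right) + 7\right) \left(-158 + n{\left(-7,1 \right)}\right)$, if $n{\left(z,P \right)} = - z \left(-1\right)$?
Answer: $3795$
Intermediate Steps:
$n{\left(z,P \right)} = z$
$\left(6 \left(-5\right) + 7\right) \left(-158 + n{\left(-7,1 \right)}\right) = \left(6 \left(-5\right) + 7\right) \left(-158 - 7\right) = \left(-30 + 7\right) \left(-165\right) = \left(-23\right) \left(-165\right) = 3795$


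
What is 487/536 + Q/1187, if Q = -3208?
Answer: -1141419/636232 ≈ -1.7940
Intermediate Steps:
487/536 + Q/1187 = 487/536 - 3208/1187 = -1141419/636232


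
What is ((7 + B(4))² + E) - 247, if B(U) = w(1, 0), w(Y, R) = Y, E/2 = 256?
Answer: 329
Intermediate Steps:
E = 512 (E = 2*256 = 512)
B(U) = 1
((7 + B(4))² + E) - 247 = ((7 + 1)² + 512) - 247 = (8² + 512) - 247 = (64 + 512) - 247 = 576 - 247 = 329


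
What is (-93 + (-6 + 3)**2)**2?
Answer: 7056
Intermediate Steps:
(-93 + (-6 + 3)**2)**2 = (-93 + (-3)**2)**2 = (-93 + 9)**2 = (-84)**2 = 7056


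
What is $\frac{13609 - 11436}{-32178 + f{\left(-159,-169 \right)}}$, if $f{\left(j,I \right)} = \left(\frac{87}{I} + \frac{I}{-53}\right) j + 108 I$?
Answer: $- \frac{367237}{8594520} \approx -0.042729$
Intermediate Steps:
$f{\left(j,I \right)} = 108 I + j \left(\frac{87}{I} - \frac{I}{53}\right)$ ($f{\left(j,I \right)} = \left(\frac{87}{I} + I \left(- \frac{1}{53}\right)\right) j + 108 I = \left(\frac{87}{I} - \frac{I}{53}\right) j + 108 I = j \left(\frac{87}{I} - \frac{I}{53}\right) + 108 I = 108 I + j \left(\frac{87}{I} - \frac{I}{53}\right)$)
$\frac{13609 - 11436}{-32178 + f{\left(-159,-169 \right)}} = \frac{13609 - 11436}{-32178 + \frac{4611 \left(-159\right) + \left(-169\right)^{2} \left(5724 - -159\right)}{53 \left(-169\right)}} = \frac{2173}{-32178 + \frac{1}{53} \left(- \frac{1}{169}\right) \left(-733149 + 28561 \left(5724 + 159\right)\right)} = \frac{2173}{-32178 + \frac{1}{53} \left(- \frac{1}{169}\right) \left(-733149 + 28561 \cdot 5883\right)} = \frac{2173}{-32178 + \frac{1}{53} \left(- \frac{1}{169}\right) \left(-733149 + 168024363\right)} = \frac{2173}{-32178 + \frac{1}{53} \left(- \frac{1}{169}\right) 167291214} = \frac{2173}{-32178 - \frac{3156438}{169}} = \frac{2173}{- \frac{8594520}{169}} = 2173 \left(- \frac{169}{8594520}\right) = - \frac{367237}{8594520}$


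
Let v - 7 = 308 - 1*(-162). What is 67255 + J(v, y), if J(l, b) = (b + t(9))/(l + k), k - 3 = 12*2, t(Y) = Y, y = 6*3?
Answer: 3766283/56 ≈ 67255.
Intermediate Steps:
y = 18
v = 477 (v = 7 + (308 - 1*(-162)) = 7 + (308 + 162) = 7 + 470 = 477)
k = 27 (k = 3 + 12*2 = 3 + 24 = 27)
J(l, b) = (9 + b)/(27 + l) (J(l, b) = (b + 9)/(l + 27) = (9 + b)/(27 + l))
67255 + J(v, y) = 67255 + (9 + 18)/(27 + 477) = 67255 + 27/504 = 67255 + (1/504)*27 = 67255 + 3/56 = 3766283/56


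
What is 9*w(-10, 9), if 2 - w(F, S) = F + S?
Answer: 27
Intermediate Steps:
w(F, S) = 2 - F - S (w(F, S) = 2 - (F + S) = 2 + (-F - S) = 2 - F - S)
9*w(-10, 9) = 9*(2 - 1*(-10) - 1*9) = 9*(2 + 10 - 9) = 9*3 = 27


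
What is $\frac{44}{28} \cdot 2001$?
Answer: $\frac{22011}{7} \approx 3144.4$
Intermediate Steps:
$\frac{44}{28} \cdot 2001 = 44 \cdot \frac{1}{28} \cdot 2001 = \frac{11}{7} \cdot 2001 = \frac{22011}{7}$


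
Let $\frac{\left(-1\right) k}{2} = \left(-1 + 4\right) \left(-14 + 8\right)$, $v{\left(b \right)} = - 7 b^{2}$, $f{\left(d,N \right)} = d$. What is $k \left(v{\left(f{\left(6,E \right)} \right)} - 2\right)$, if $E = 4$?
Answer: $-9144$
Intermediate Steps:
$k = 36$ ($k = - 2 \left(-1 + 4\right) \left(-14 + 8\right) = - 2 \cdot 3 \left(-6\right) = \left(-2\right) \left(-18\right) = 36$)
$k \left(v{\left(f{\left(6,E \right)} \right)} - 2\right) = 36 \left(- 7 \cdot 6^{2} - 2\right) = 36 \left(\left(-7\right) 36 - 2\right) = 36 \left(-252 - 2\right) = 36 \left(-254\right) = -9144$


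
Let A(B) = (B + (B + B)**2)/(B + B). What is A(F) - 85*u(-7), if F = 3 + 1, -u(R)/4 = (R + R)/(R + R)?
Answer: 697/2 ≈ 348.50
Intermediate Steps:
u(R) = -4 (u(R) = -4*(R + R)/(R + R) = -4*2*R/(2*R) = -4*2*R*1/(2*R) = -4*1 = -4)
F = 4
A(B) = (B + 4*B**2)/(2*B) (A(B) = (B + (2*B)**2)/((2*B)) = (B + 4*B**2)*(1/(2*B)) = (B + 4*B**2)/(2*B))
A(F) - 85*u(-7) = (1/2 + 2*4) - 85*(-4) = (1/2 + 8) + 340 = 17/2 + 340 = 697/2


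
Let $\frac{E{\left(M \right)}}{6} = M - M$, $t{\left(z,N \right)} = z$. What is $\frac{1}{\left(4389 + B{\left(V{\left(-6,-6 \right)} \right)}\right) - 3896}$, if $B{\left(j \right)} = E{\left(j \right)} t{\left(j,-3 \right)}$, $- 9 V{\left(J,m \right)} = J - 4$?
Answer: $\frac{1}{493} \approx 0.0020284$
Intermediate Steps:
$V{\left(J,m \right)} = \frac{4}{9} - \frac{J}{9}$ ($V{\left(J,m \right)} = - \frac{J - 4}{9} = - \frac{-4 + J}{9} = \frac{4}{9} - \frac{J}{9}$)
$E{\left(M \right)} = 0$ ($E{\left(M \right)} = 6 \left(M - M\right) = 6 \cdot 0 = 0$)
$B{\left(j \right)} = 0$ ($B{\left(j \right)} = 0 j = 0$)
$\frac{1}{\left(4389 + B{\left(V{\left(-6,-6 \right)} \right)}\right) - 3896} = \frac{1}{\left(4389 + 0\right) - 3896} = \frac{1}{4389 - 3896} = \frac{1}{493}$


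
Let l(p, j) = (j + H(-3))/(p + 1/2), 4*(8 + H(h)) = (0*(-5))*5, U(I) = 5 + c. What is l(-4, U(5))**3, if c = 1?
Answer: 64/343 ≈ 0.18659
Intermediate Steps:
U(I) = 6 (U(I) = 5 + 1 = 6)
H(h) = -8 (H(h) = -8 + ((0*(-5))*5)/4 = -8 + (0*5)/4 = -8 + (1/4)*0 = -8 + 0 = -8)
l(p, j) = (-8 + j)/(1/2 + p) (l(p, j) = (j - 8)/(p + 1/2) = (-8 + j)/(p + 1/2) = (-8 + j)/(1/2 + p))
l(-4, U(5))**3 = (2*(-8 + 6)/(1 + 2*(-4)))**3 = (2*(-2)/(1 - 8))**3 = (2*(-2)/(-7))**3 = (2*(-1/7)*(-2))**3 = (4/7)**3 = 64/343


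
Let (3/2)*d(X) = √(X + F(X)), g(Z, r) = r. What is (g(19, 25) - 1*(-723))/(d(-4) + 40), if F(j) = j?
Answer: 765/41 - 51*I*√2/82 ≈ 18.659 - 0.87957*I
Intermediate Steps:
d(X) = 2*√2*√X/3 (d(X) = 2*√(X + X)/3 = 2*√(2*X)/3 = 2*(√2*√X)/3 = 2*√2*√X/3)
(g(19, 25) - 1*(-723))/(d(-4) + 40) = (25 - 1*(-723))/(2*√2*√(-4)/3 + 40) = (25 + 723)/(2*√2*(2*I)/3 + 40) = 748/(4*I*√2/3 + 40) = 748/(40 + 4*I*√2/3)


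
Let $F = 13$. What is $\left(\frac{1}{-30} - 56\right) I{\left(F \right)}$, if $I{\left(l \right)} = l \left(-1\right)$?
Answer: $\frac{21853}{30} \approx 728.43$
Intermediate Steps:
$I{\left(l \right)} = - l$
$\left(\frac{1}{-30} - 56\right) I{\left(F \right)} = \left(\frac{1}{-30} - 56\right) \left(\left(-1\right) 13\right) = \left(- \frac{1}{30} - 56\right) \left(-13\right) = \left(- \frac{1681}{30}\right) \left(-13\right) = \frac{21853}{30}$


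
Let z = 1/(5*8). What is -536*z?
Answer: -67/5 ≈ -13.400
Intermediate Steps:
z = 1/40 ≈ 0.025000
-536*z = -536*1/40 = -67/5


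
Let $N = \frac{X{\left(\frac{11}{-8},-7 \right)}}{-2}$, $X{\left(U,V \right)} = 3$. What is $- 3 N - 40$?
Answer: $- \frac{71}{2} \approx -35.5$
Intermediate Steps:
$N = - \frac{3}{2}$ ($N = \frac{3}{-2} = 3 \left(- \frac{1}{2}\right) = - \frac{3}{2} \approx -1.5$)
$- 3 N - 40 = \left(-3\right) \left(- \frac{3}{2}\right) - 40 = \frac{9}{2} - 40 = - \frac{71}{2}$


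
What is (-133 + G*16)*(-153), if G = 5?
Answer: 8109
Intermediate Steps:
(-133 + G*16)*(-153) = (-133 + 5*16)*(-153) = (-133 + 80)*(-153) = -53*(-153) = 8109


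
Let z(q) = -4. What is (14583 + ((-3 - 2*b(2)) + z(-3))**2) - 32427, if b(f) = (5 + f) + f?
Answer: -17219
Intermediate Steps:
b(f) = 5 + 2*f
(14583 + ((-3 - 2*b(2)) + z(-3))**2) - 32427 = (14583 + ((-3 - 2*(5 + 2*2)) - 4)**2) - 32427 = (14583 + ((-3 - 2*(5 + 4)) - 4)**2) - 32427 = (14583 + ((-3 - 2*9) - 4)**2) - 32427 = (14583 + ((-3 - 18) - 4)**2) - 32427 = (14583 + (-21 - 4)**2) - 32427 = (14583 + (-25)**2) - 32427 = (14583 + 625) - 32427 = 15208 - 32427 = -17219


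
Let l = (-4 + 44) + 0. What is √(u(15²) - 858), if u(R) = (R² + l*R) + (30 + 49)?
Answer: √58846 ≈ 242.58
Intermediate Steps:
l = 40 (l = 40 + 0 = 40)
u(R) = 79 + R² + 40*R (u(R) = (R² + 40*R) + (30 + 49) = (R² + 40*R) + 79 = 79 + R² + 40*R)
√(u(15²) - 858) = √((79 + (15²)² + 40*15²) - 858) = √((79 + 225² + 40*225) - 858) = √((79 + 50625 + 9000) - 858) = √(59704 - 858) = √58846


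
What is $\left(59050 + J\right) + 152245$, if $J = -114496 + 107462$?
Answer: $204261$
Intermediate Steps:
$J = -7034$
$\left(59050 + J\right) + 152245 = \left(59050 - 7034\right) + 152245 = 52016 + 152245 = 204261$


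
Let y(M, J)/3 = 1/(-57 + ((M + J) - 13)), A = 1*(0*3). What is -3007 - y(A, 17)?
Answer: -159368/53 ≈ -3006.9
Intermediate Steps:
A = 0 (A = 1*0 = 0)
y(M, J) = 3/(-70 + J + M) (y(M, J) = 3/(-57 + ((M + J) - 13)) = 3/(-57 + ((J + M) - 13)) = 3/(-57 + (-13 + J + M)) = 3/(-70 + J + M))
-3007 - y(A, 17) = -3007 - 3/(-70 + 17 + 0) = -3007 - 3/(-53) = -3007 - 3*(-1)/53 = -3007 - 1*(-3/53) = -3007 + 3/53 = -159368/53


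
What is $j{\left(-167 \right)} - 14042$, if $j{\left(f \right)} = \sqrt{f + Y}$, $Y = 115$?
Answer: $-14042 + 2 i \sqrt{13} \approx -14042.0 + 7.2111 i$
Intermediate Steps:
$j{\left(f \right)} = \sqrt{115 + f}$ ($j{\left(f \right)} = \sqrt{f + 115} = \sqrt{115 + f}$)
$j{\left(-167 \right)} - 14042 = \sqrt{115 - 167} - 14042 = \sqrt{-52} - 14042 = 2 i \sqrt{13} - 14042 = -14042 + 2 i \sqrt{13}$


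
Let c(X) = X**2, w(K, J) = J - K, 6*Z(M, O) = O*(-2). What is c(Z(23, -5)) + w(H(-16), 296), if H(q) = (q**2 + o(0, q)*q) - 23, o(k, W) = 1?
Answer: 736/9 ≈ 81.778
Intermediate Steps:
H(q) = -23 + q + q**2 (H(q) = (q**2 + 1*q) - 23 = (q**2 + q) - 23 = (q + q**2) - 23 = -23 + q + q**2)
Z(M, O) = -O/3 (Z(M, O) = (O*(-2))/6 = (-2*O)/6 = -O/3)
c(Z(23, -5)) + w(H(-16), 296) = (-1/3*(-5))**2 + (296 - (-23 - 16 + (-16)**2)) = (5/3)**2 + (296 - (-23 - 16 + 256)) = 25/9 + (296 - 1*217) = 25/9 + (296 - 217) = 25/9 + 79 = 736/9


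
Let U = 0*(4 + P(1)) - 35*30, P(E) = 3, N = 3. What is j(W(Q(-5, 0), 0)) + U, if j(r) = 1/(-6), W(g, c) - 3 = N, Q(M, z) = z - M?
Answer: -6301/6 ≈ -1050.2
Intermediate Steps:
W(g, c) = 6 (W(g, c) = 3 + 3 = 6)
j(r) = -⅙
U = -1050 (U = 0*(4 + 3) - 35*30 = 0*7 - 1050 = 0 - 1050 = -1050)
j(W(Q(-5, 0), 0)) + U = -⅙ - 1050 = -6301/6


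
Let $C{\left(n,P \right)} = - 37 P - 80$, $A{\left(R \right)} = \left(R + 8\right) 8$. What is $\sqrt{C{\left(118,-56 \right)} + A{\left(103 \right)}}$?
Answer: $24 \sqrt{5} \approx 53.666$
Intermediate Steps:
$A{\left(R \right)} = 64 + 8 R$ ($A{\left(R \right)} = \left(8 + R\right) 8 = 64 + 8 R$)
$C{\left(n,P \right)} = -80 - 37 P$
$\sqrt{C{\left(118,-56 \right)} + A{\left(103 \right)}} = \sqrt{\left(-80 - -2072\right) + \left(64 + 8 \cdot 103\right)} = \sqrt{\left(-80 + 2072\right) + \left(64 + 824\right)} = \sqrt{1992 + 888} = \sqrt{2880} = 24 \sqrt{5}$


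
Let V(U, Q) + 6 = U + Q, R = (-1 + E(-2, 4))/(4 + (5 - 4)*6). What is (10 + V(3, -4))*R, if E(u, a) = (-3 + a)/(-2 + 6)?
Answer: -9/40 ≈ -0.22500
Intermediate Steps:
E(u, a) = -¾ + a/4 (E(u, a) = (-3 + a)/4 = (-3 + a)*(¼) = -¾ + a/4)
R = -3/40 (R = (-1 + (-¾ + (¼)*4))/(4 + (5 - 4)*6) = (-1 + (-¾ + 1))/(4 + 1*6) = (-1 + ¼)/(4 + 6) = -¾/10 = -¾*⅒ = -3/40 ≈ -0.075000)
V(U, Q) = -6 + Q + U (V(U, Q) = -6 + (U + Q) = -6 + (Q + U) = -6 + Q + U)
(10 + V(3, -4))*R = (10 + (-6 - 4 + 3))*(-3/40) = (10 - 7)*(-3/40) = 3*(-3/40) = -9/40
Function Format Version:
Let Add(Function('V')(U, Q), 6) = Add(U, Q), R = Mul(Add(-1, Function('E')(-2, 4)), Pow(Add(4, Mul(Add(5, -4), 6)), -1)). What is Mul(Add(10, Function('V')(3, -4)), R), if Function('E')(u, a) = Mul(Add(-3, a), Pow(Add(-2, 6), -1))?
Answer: Rational(-9, 40) ≈ -0.22500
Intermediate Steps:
Function('E')(u, a) = Add(Rational(-3, 4), Mul(Rational(1, 4), a)) (Function('E')(u, a) = Mul(Add(-3, a), Pow(4, -1)) = Mul(Add(-3, a), Rational(1, 4)) = Add(Rational(-3, 4), Mul(Rational(1, 4), a)))
R = Rational(-3, 40) (R = Mul(Add(-1, Add(Rational(-3, 4), Mul(Rational(1, 4), 4))), Pow(Add(4, Mul(Add(5, -4), 6)), -1)) = Mul(Add(-1, Add(Rational(-3, 4), 1)), Pow(Add(4, Mul(1, 6)), -1)) = Mul(Add(-1, Rational(1, 4)), Pow(Add(4, 6), -1)) = Mul(Rational(-3, 4), Pow(10, -1)) = Mul(Rational(-3, 4), Rational(1, 10)) = Rational(-3, 40) ≈ -0.075000)
Function('V')(U, Q) = Add(-6, Q, U) (Function('V')(U, Q) = Add(-6, Add(U, Q)) = Add(-6, Add(Q, U)) = Add(-6, Q, U))
Mul(Add(10, Function('V')(3, -4)), R) = Mul(Add(10, Add(-6, -4, 3)), Rational(-3, 40)) = Mul(Add(10, -7), Rational(-3, 40)) = Mul(3, Rational(-3, 40)) = Rational(-9, 40)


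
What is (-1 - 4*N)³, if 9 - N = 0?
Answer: -50653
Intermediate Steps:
N = 9 (N = 9 - 1*0 = 9 + 0 = 9)
(-1 - 4*N)³ = (-1 - 4*9)³ = (-1 - 36)³ = (-37)³ = -50653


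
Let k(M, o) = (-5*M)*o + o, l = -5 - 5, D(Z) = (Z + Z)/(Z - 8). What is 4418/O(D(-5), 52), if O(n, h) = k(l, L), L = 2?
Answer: 2209/51 ≈ 43.314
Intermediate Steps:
D(Z) = 2*Z/(-8 + Z) (D(Z) = (2*Z)/(-8 + Z) = 2*Z/(-8 + Z))
l = -10
k(M, o) = o - 5*M*o (k(M, o) = -5*M*o + o = o - 5*M*o)
O(n, h) = 102 (O(n, h) = 2*(1 - 5*(-10)) = 2*(1 + 50) = 2*51 = 102)
4418/O(D(-5), 52) = 4418/102 = 4418*(1/102) = 2209/51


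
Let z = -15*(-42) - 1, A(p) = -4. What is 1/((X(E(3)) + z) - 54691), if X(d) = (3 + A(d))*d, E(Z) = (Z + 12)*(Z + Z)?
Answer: -1/54152 ≈ -1.8467e-5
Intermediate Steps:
E(Z) = 2*Z*(12 + Z) (E(Z) = (12 + Z)*(2*Z) = 2*Z*(12 + Z))
X(d) = -d (X(d) = (3 - 4)*d = -d)
z = 629 (z = 630 - 1 = 629)
1/((X(E(3)) + z) - 54691) = 1/((-2*3*(12 + 3) + 629) - 54691) = 1/((-2*3*15 + 629) - 54691) = 1/((-1*90 + 629) - 54691) = 1/((-90 + 629) - 54691) = 1/(539 - 54691) = 1/(-54152) = -1/54152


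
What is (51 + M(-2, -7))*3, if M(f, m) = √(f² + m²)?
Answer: 153 + 3*√53 ≈ 174.84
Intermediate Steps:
(51 + M(-2, -7))*3 = (51 + √((-2)² + (-7)²))*3 = (51 + √(4 + 49))*3 = (51 + √53)*3 = 153 + 3*√53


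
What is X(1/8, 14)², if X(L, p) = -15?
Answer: 225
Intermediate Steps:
X(1/8, 14)² = (-15)² = 225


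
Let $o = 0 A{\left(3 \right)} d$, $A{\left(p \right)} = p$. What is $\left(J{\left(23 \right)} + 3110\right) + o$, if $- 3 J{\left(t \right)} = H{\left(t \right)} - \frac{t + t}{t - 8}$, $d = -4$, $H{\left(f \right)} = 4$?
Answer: $\frac{139936}{45} \approx 3109.7$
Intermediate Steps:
$o = 0$ ($o = 0 \cdot 3 \left(-4\right) = 0 \left(-4\right) = 0$)
$J{\left(t \right)} = - \frac{4}{3} + \frac{2 t}{3 \left(-8 + t\right)}$ ($J{\left(t \right)} = - \frac{4 - \frac{t + t}{t - 8}}{3} = - \frac{4 - \frac{2 t}{-8 + t}}{3} = - \frac{4}{3} + \frac{2 t}{3 \left(-8 + t\right)}$)
$\left(J{\left(23 \right)} + 3110\right) + o = \left(\frac{2 \left(16 - 23\right)}{3 \left(-8 + 23\right)} + 3110\right) + 0 = \left(\frac{2 \left(16 - 23\right)}{3 \cdot 15} + 3110\right) + 0 = \left(\frac{2}{3} \cdot \frac{1}{15} \left(-7\right) + 3110\right) + 0 = \left(- \frac{14}{45} + 3110\right) + 0 = \frac{139936}{45} + 0 = \frac{139936}{45}$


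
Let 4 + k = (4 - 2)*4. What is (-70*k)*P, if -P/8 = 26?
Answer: 58240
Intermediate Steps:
k = 4 (k = -4 + (4 - 2)*4 = -4 + 2*4 = -4 + 8 = 4)
P = -208 (P = -8*26 = -208)
(-70*k)*P = -70*4*(-208) = -280*(-208) = 58240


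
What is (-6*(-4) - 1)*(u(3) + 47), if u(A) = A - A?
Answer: 1081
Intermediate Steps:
u(A) = 0
(-6*(-4) - 1)*(u(3) + 47) = (-6*(-4) - 1)*(0 + 47) = (24 - 1)*47 = 23*47 = 1081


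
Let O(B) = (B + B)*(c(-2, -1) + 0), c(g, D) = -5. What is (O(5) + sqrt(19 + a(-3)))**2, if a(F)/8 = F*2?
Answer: (50 - I*sqrt(29))**2 ≈ 2471.0 - 538.52*I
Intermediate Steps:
a(F) = 16*F (a(F) = 8*(F*2) = 8*(2*F) = 16*F)
O(B) = -10*B (O(B) = (B + B)*(-5 + 0) = (2*B)*(-5) = -10*B)
(O(5) + sqrt(19 + a(-3)))**2 = (-10*5 + sqrt(19 + 16*(-3)))**2 = (-50 + sqrt(19 - 48))**2 = (-50 + sqrt(-29))**2 = (-50 + I*sqrt(29))**2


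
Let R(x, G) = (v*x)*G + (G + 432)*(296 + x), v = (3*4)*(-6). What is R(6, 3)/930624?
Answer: 21679/155104 ≈ 0.13977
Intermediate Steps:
v = -72 (v = 12*(-6) = -72)
R(x, G) = (296 + x)*(432 + G) - 72*G*x (R(x, G) = (-72*x)*G + (G + 432)*(296 + x) = -72*G*x + (432 + G)*(296 + x) = -72*G*x + (296 + x)*(432 + G) = (296 + x)*(432 + G) - 72*G*x)
R(6, 3)/930624 = (127872 + 296*3 + 432*6 - 71*3*6)/930624 = (127872 + 888 + 2592 - 1278)*(1/930624) = 130074*(1/930624) = 21679/155104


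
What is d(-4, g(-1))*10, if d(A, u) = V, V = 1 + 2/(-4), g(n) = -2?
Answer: 5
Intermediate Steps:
V = 1/2 (V = 1 + 2*(-1/4) = 1 - 1/2 = 1/2 ≈ 0.50000)
d(A, u) = 1/2
d(-4, g(-1))*10 = (1/2)*10 = 5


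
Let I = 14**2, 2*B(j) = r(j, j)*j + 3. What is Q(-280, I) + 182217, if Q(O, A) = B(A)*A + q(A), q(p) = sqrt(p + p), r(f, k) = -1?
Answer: 163303 + 14*sqrt(2) ≈ 1.6332e+5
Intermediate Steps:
q(p) = sqrt(2)*sqrt(p) (q(p) = sqrt(2*p) = sqrt(2)*sqrt(p))
B(j) = 3/2 - j/2 (B(j) = (-j + 3)/2 = (3 - j)/2 = 3/2 - j/2)
I = 196
Q(O, A) = A*(3/2 - A/2) + sqrt(2)*sqrt(A) (Q(O, A) = (3/2 - A/2)*A + sqrt(2)*sqrt(A) = A*(3/2 - A/2) + sqrt(2)*sqrt(A))
Q(-280, I) + 182217 = (sqrt(2)*sqrt(196) + (1/2)*196*(3 - 1*196)) + 182217 = (sqrt(2)*14 + (1/2)*196*(3 - 196)) + 182217 = (14*sqrt(2) + (1/2)*196*(-193)) + 182217 = (14*sqrt(2) - 18914) + 182217 = (-18914 + 14*sqrt(2)) + 182217 = 163303 + 14*sqrt(2)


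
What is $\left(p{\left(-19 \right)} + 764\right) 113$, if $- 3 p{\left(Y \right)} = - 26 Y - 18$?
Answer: $\frac{205208}{3} \approx 68403.0$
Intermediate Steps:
$p{\left(Y \right)} = 6 + \frac{26 Y}{3}$ ($p{\left(Y \right)} = - \frac{- 26 Y - 18}{3} = - \frac{-18 - 26 Y}{3} = 6 + \frac{26 Y}{3}$)
$\left(p{\left(-19 \right)} + 764\right) 113 = \left(\left(6 + \frac{26}{3} \left(-19\right)\right) + 764\right) 113 = \left(\left(6 - \frac{494}{3}\right) + 764\right) 113 = \left(- \frac{476}{3} + 764\right) 113 = \frac{1816}{3} \cdot 113 = \frac{205208}{3}$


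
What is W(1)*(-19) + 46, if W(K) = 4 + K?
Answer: -49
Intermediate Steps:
W(1)*(-19) + 46 = (4 + 1)*(-19) + 46 = 5*(-19) + 46 = -95 + 46 = -49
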